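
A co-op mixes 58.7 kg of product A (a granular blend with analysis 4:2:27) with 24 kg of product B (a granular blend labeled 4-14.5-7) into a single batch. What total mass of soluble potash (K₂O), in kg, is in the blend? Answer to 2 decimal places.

K₂O mass = 27%×58.7 + 7%×24 = 17.529 kg.

17.53 kg K₂O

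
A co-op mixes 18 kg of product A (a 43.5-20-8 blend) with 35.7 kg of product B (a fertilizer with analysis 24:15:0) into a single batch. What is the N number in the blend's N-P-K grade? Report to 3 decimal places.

Total mass = 18 + 35.7 = 53.7 kg.
N mass = 43.5%×18 + 24%×35.7 = 16.398 kg.
% N = 16.398 / 53.7 = 30.5363%.

30.536% N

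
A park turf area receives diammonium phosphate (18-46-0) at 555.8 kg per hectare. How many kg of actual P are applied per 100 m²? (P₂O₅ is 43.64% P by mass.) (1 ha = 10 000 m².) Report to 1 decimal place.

1.1 kg P per hundred sq m

P₂O₅ per hectare = 555.8 × 46% = 255.668 kg.
Elemental P = 255.668 × 0.4364 = 111.574 kg per hectare.
Convert to per 100 m²: 111.574 × 0.01 = 1.11574 kg.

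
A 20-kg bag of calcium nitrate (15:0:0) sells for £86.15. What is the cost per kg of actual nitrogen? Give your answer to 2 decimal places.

N in bag = 20 × 15% = 3 kg.
Cost per kg N = £86.15 / 3 = £28.7167.

£28.72 per kg N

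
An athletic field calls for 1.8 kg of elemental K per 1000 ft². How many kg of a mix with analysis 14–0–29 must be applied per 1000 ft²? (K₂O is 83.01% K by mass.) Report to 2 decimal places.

As K₂O: 1.8 / 0.8301 = 2.16841 kg per 1000 ft².
Product per 1000 ft² = 2.16841 / 29% = 7.47729 kg.

7.48 kg of product per thousand sq ft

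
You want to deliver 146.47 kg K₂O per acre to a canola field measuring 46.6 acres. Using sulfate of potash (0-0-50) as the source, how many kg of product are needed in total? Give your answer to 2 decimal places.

13651.00 kg

Product per acre = 146.47 / 50% = 292.94 kg.
Total product = 292.94 × 46.6 = 13651.004 kg.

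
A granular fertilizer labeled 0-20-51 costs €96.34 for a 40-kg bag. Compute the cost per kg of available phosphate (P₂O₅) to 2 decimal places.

€12.04 per kg P₂O₅

P₂O₅ in bag = 40 × 20% = 8 kg.
Cost per kg P₂O₅ = €96.34 / 8 = €12.0425.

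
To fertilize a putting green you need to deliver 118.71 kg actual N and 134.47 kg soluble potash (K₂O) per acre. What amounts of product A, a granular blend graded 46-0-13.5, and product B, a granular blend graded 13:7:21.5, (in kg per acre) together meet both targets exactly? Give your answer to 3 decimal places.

98.851 kg product A, 563.372 kg product B

Per-acre balance (a = product A, b = product B):
N: 0.46·a + 0.13·b = 118.71
K₂O: 0.135·a + 0.215·b = 134.47
Eliminate a: (row1) − 0.46/0.135·(row2) → -0.602593·b = -339.484, so b = 563.37246.
Back-substitute: a = (118.71 − 0.13·563.37246) / 0.46 = 98.8513.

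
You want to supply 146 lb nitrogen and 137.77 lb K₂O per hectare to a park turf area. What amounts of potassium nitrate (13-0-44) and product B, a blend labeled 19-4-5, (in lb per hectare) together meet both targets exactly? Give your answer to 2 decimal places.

Per-hectare balance (a = potassium nitrate, b = product B):
N: 0.13·a + 0.19·b = 146
K₂O: 0.44·a + 0.05·b = 137.77
Solving simultaneously: a = 244.829, b = 600.907.

244.83 lb potassium nitrate, 600.91 lb product B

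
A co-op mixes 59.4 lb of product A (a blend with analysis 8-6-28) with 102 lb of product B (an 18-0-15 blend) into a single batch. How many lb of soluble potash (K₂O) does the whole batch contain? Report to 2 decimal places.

K₂O mass = 28%×59.4 + 15%×102 = 31.932 lb.

31.93 lb K₂O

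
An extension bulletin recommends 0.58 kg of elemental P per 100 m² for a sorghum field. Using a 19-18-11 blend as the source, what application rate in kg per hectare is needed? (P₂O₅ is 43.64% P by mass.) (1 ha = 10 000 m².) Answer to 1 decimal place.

738.4 kg of product per hectare

As P₂O₅: 0.58 / 0.4364 = 1.32906 kg per 100 m².
Product per 100 m² = 1.32906 / 18% = 7.38364 kg.
Convert to per hectare: 7.38364 × 100 = 738.364 kg.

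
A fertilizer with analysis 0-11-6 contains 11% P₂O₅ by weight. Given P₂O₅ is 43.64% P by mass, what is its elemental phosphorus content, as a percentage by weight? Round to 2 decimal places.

%P = 11 × 0.4364 = 4.8004%.

4.80% P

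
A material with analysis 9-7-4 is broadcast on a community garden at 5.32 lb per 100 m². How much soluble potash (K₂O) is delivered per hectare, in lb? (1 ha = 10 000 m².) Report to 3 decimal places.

K₂O per 100 m² = 5.32 × 4% = 0.2128 lb.
Convert to per hectare: 0.2128 × 100 = 21.28 lb.

21.280 lb K₂O per hectare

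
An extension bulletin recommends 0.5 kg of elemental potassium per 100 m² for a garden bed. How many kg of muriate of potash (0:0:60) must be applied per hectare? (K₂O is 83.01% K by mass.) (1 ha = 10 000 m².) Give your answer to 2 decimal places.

100.39 kg of product per hectare

As K₂O: 0.5 / 0.8301 = 0.602337 kg per 100 m².
Product per 100 m² = 0.602337 / 60% = 1.0039 kg.
Convert to per hectare: 1.0039 × 100 = 100.3895 kg.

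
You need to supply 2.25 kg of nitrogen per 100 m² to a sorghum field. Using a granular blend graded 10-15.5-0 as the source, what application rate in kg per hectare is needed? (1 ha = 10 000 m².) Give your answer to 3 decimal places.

Product per 100 m² = 2.25 / 10% = 22.5 kg.
Convert to per hectare: 22.5 × 100 = 2250 kg.

2250.000 kg of product per hectare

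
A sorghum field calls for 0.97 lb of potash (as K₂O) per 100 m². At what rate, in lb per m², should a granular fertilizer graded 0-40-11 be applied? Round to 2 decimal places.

Product per 100 m² = 0.97 / 11% = 8.81818 lb.
Convert to per m²: 8.81818 × 0.01 = 0.0881818 lb.

0.09 lb of product per sq m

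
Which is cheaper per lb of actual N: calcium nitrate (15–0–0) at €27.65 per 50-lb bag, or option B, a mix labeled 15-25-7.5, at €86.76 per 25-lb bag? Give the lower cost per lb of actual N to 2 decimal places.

calcium nitrate: N per bag = 50 × 15% = 7.5 lb; cost = 27.65 / 7.5 = €3.6867/lb N.
option B: N per bag = 25 × 15% = 3.75 lb; cost = 86.76 / 3.75 = €23.1360/lb N.
calcium nitrate is cheaper.

€3.69 per lb N (calcium nitrate)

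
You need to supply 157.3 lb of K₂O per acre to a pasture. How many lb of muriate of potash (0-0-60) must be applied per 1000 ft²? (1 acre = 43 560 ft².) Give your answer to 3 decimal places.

6.019 lb of product per thousand sq ft

Product per acre = 157.3 / 60% = 262.167 lb.
Convert to per 1000 ft²: 262.167 × 0.0229568 = 6.01852 lb.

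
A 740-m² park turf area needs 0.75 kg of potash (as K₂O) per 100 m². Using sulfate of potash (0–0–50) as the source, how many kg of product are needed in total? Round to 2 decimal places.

Product per 100 m² = 0.75 / 50% = 1.5 kg.
Total product = 1.5 × 740 / 100 = 11.1 kg.

11.10 kg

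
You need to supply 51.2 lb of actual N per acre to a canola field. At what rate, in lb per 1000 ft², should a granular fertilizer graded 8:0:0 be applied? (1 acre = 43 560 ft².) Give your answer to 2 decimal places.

14.69 lb of product per thousand sq ft

Product per acre = 51.2 / 8% = 640 lb.
Convert to per 1000 ft²: 640 × 0.0229568 = 14.6924 lb.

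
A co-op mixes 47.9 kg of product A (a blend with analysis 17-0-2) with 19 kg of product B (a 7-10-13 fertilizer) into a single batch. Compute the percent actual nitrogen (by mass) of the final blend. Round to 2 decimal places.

14.16% N

Total mass = 47.9 + 19 = 66.9 kg.
N mass = 17%×47.9 + 7%×19 = 9.473 kg.
% N = 9.473 / 66.9 = 14.1599%.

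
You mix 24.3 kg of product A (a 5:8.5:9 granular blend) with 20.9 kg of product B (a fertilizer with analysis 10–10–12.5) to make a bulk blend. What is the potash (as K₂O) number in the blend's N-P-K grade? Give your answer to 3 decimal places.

10.618% K₂O

Total mass = 24.3 + 20.9 = 45.2 kg.
K₂O mass = 9%×24.3 + 12.5%×20.9 = 4.7995 kg.
% K₂O = 4.7995 / 45.2 = 10.6184%.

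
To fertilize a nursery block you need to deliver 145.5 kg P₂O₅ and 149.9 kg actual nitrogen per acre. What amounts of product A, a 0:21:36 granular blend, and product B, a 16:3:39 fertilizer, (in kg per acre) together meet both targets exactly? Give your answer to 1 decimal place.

559.0 kg product A, 936.9 kg product B

Let a = kg of product A, b = kg of product B (per acre).
P₂O₅: 0.21·a + 0.03·b = 145.5
N: 0·a + 0.16·b = 149.9
Solving simultaneously: a = 559.018, b = 936.875.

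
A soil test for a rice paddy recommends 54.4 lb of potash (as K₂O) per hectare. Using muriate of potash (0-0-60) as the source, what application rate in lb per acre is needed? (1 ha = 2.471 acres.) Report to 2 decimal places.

36.69 lb of product per acre

Product per hectare = 54.4 / 60% = 90.6667 lb.
Convert to per acre: 90.6667 × 0.404694 = 36.6923 lb.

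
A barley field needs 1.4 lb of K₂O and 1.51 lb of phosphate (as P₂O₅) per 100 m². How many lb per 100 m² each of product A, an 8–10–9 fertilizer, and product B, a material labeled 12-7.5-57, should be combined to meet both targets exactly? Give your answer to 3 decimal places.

15.039 lb product A, 0.082 lb product B

Let a = lb of product A, b = lb of product B (per 100 m²).
K₂O: 0.09·a + 0.57·b = 1.4
P₂O₅: 0.1·a + 0.075·b = 1.51
Eliminate b: (row1) − 0.57/0.075·(row2) → -0.67·a = -10.076, so a = 15.0388.
Then b = (1.51 − 0.1·15.0388) / 0.075 = 0.081592.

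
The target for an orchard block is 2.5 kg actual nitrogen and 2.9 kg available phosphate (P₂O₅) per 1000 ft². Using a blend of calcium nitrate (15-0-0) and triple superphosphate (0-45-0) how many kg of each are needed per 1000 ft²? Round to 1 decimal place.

Per-1000 ft² balance (a = calcium nitrate, b = triple superphosphate):
N: 0.15·a + 0·b = 2.5
P₂O₅: 0·a + 0.45·b = 2.9
Solving simultaneously: a = 16.6667, b = 6.44444.

16.7 kg calcium nitrate, 6.4 kg triple superphosphate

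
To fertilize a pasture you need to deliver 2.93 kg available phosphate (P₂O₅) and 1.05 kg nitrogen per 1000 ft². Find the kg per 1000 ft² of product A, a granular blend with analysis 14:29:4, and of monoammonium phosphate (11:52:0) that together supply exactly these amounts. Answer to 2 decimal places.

Let a = kg of product A, b = kg of monoammonium phosphate (per 1000 ft²).
P₂O₅: 0.29·a + 0.52·b = 2.93
N: 0.14·a + 0.11·b = 1.05
Eliminate a: (row1) − 0.29/0.14·(row2) → 0.292143·b = 0.755, so b = 2.58435.
Back-substitute: a = (2.93 − 0.52·2.58435) / 0.29 = 5.46944.

5.47 kg product A, 2.58 kg monoammonium phosphate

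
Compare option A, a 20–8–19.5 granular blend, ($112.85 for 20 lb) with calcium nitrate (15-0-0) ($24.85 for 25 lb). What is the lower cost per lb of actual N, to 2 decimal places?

$6.63 per lb N (calcium nitrate)

option A: N per bag = 20 × 20% = 4 lb; cost = 112.85 / 4 = $28.2125/lb N.
calcium nitrate: N per bag = 25 × 15% = 3.75 lb; cost = 24.85 / 3.75 = $6.6267/lb N.
calcium nitrate is cheaper.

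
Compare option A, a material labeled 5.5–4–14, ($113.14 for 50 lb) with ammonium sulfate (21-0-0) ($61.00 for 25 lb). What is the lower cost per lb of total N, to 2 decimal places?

option A: N per bag = 50 × 5.5% = 2.75 lb; cost = 113.14 / 2.75 = $41.1418/lb N.
ammonium sulfate: N per bag = 25 × 21% = 5.25 lb; cost = 61.00 / 5.25 = $11.6190/lb N.
ammonium sulfate is cheaper.

$11.62 per lb N (ammonium sulfate)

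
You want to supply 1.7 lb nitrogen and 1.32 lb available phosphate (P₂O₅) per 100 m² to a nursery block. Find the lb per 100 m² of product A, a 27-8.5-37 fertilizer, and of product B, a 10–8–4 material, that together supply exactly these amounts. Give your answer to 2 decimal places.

Let a = lb of product A, b = lb of product B (per 100 m²).
N: 0.27·a + 0.1·b = 1.7
P₂O₅: 0.085·a + 0.08·b = 1.32
From row1: a = (1.7 − 0.1·b) / 0.27.
Into row2: 0.085·(1.7 − 0.1·b)/0.27 + 0.08·b = 1.32 → b = 16.1756, a = 0.305344.

0.31 lb product A, 16.18 lb product B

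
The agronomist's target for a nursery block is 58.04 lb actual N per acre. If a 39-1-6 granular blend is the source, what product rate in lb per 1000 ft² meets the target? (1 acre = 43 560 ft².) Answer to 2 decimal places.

Product per acre = 58.04 / 39% = 148.821 lb.
Convert to per 1000 ft²: 148.821 × 0.0229568 = 3.41645 lb.

3.42 lb of product per thousand sq ft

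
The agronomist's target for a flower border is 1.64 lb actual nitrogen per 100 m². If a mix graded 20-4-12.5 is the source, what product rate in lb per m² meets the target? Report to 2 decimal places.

0.08 lb of product per sq m

Product per 100 m² = 1.64 / 20% = 8.2 lb.
Convert to per m²: 8.2 × 0.01 = 0.082 lb.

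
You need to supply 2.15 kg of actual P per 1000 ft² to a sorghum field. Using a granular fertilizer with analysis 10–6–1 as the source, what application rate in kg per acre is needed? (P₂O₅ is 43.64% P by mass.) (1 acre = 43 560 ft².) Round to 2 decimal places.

3576.76 kg of product per acre

As P₂O₅: 2.15 / 0.4364 = 4.92667 kg per 1000 ft².
Product per 1000 ft² = 4.92667 / 6% = 82.1112 kg.
Convert to per acre: 82.1112 × 43.56 = 3576.764 kg.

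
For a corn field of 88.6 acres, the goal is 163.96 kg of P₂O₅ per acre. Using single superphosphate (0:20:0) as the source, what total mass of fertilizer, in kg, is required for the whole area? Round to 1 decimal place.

Product per acre = 163.96 / 20% = 819.8 kg.
Total product = 819.8 × 88.6 = 72634.28 kg.

72634.3 kg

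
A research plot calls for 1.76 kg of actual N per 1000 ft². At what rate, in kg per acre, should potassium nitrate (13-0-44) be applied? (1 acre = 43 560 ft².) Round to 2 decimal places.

589.74 kg of product per acre

Product per 1000 ft² = 1.76 / 13% = 13.5385 kg.
Convert to per acre: 13.5385 × 43.56 = 589.735 kg.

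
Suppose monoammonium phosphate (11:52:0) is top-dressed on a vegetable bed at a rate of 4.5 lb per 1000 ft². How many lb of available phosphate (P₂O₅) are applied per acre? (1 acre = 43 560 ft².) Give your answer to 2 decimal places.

P₂O₅ per 1000 ft² = 4.5 × 52% = 2.34 lb.
Convert to per acre: 2.34 × 43.56 = 101.9304 lb.

101.93 lb P₂O₅ per acre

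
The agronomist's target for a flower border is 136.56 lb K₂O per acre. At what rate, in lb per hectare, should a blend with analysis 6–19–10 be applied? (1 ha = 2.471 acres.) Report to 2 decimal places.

Product per acre = 136.56 / 10% = 1365.6 lb.
Convert to per hectare: 1365.6 × 2.471 = 3374.398 lb.

3374.40 lb of product per hectare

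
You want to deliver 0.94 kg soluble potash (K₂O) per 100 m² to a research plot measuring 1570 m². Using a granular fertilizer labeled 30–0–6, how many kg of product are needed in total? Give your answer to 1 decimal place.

Product per 100 m² = 0.94 / 6% = 15.6667 kg.
Total product = 15.6667 × 1570 / 100 = 245.967 kg.

246.0 kg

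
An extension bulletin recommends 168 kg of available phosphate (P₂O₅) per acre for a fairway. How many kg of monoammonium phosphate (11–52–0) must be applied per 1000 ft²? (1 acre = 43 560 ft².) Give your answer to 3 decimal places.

Product per acre = 168 / 52% = 323.077 kg.
Convert to per 1000 ft²: 323.077 × 0.0229568 = 7.41683 kg.

7.417 kg of product per thousand sq ft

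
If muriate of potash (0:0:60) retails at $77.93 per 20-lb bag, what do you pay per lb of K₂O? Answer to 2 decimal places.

K₂O in bag = 20 × 60% = 12 lb.
Cost per lb K₂O = $77.93 / 12 = $6.4942.

$6.49 per lb K₂O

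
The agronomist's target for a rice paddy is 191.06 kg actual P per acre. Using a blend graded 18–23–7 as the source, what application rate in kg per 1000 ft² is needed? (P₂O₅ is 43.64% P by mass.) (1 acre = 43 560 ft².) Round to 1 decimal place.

As P₂O₅: 191.06 / 0.4364 = 437.809 kg per acre.
Product per acre = 437.809 / 23% = 1903.52 kg.
Convert to per 1000 ft²: 1903.52 × 0.0229568 = 43.6988 kg.

43.7 kg of product per thousand sq ft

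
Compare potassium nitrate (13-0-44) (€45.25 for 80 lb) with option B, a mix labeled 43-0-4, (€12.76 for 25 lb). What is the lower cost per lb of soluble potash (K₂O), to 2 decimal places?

potassium nitrate: K₂O per bag = 80 × 44% = 35.2 lb; cost = 45.25 / 35.2 = €1.2855/lb K₂O.
option B: K₂O per bag = 25 × 4% = 1 lb; cost = 12.76 / 1 = €12.7600/lb K₂O.
potassium nitrate is cheaper.

€1.29 per lb K₂O (potassium nitrate)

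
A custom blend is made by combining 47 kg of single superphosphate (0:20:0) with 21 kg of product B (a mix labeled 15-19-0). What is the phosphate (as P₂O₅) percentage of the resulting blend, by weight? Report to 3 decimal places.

Total mass = 47 + 21 = 68 kg.
P₂O₅ mass = 20%×47 + 19%×21 = 13.39 kg.
% P₂O₅ = 13.39 / 68 = 19.6912%.

19.691% P₂O₅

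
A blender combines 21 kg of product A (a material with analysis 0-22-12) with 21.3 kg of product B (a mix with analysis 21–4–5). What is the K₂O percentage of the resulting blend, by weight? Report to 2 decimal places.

8.48% K₂O

Total mass = 21 + 21.3 = 42.3 kg.
K₂O mass = 12%×21 + 5%×21.3 = 3.585 kg.
% K₂O = 3.585 / 42.3 = 8.47518%.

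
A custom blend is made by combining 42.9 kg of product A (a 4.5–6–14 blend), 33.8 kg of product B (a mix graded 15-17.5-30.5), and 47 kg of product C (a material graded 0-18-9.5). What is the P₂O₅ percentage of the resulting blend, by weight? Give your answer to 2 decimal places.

Total mass = 42.9 + 33.8 + 47 = 123.7 kg.
P₂O₅ mass = 6%×42.9 + 17.5%×33.8 + 18%×47 = 16.949 kg.
% P₂O₅ = 16.949 / 123.7 = 13.7017%.

13.70% P₂O₅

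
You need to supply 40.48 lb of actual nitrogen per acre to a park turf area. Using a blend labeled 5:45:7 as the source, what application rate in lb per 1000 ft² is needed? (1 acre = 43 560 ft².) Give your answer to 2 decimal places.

Product per acre = 40.48 / 5% = 809.6 lb.
Convert to per 1000 ft²: 809.6 × 0.0229568 = 18.5859 lb.

18.59 lb of product per thousand sq ft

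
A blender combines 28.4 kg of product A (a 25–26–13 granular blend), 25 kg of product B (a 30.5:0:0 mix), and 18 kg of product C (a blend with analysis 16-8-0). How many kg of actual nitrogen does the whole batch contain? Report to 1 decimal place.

17.6 kg N

N mass = 25%×28.4 + 30.5%×25 + 16%×18 = 17.605 kg.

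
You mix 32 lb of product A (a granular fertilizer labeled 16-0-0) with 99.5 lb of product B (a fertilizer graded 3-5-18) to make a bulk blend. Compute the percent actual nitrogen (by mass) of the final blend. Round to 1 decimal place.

Total mass = 32 + 99.5 = 131.5 lb.
N mass = 16%×32 + 3%×99.5 = 8.105 lb.
% N = 8.105 / 131.5 = 6.1635%.

6.2% N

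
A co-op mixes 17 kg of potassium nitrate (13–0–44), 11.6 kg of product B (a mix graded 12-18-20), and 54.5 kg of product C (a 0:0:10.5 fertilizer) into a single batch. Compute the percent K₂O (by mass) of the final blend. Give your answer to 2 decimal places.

18.68% K₂O

Total mass = 17 + 11.6 + 54.5 = 83.1 kg.
K₂O mass = 44%×17 + 20%×11.6 + 10.5%×54.5 = 15.5225 kg.
% K₂O = 15.5225 / 83.1 = 18.6793%.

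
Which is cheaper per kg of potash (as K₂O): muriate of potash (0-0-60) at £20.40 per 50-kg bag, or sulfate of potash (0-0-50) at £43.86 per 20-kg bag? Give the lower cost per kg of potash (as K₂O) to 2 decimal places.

£0.68 per kg K₂O (muriate of potash)

muriate of potash: K₂O per bag = 50 × 60% = 30 kg; cost = 20.40 / 30 = £0.6800/kg K₂O.
sulfate of potash: K₂O per bag = 20 × 50% = 10 kg; cost = 43.86 / 10 = £4.3860/kg K₂O.
muriate of potash is cheaper.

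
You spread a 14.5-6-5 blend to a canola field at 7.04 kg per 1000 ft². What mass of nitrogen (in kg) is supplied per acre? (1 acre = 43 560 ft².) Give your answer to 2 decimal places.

44.47 kg N per acre

nitrogen per 1000 ft² = 7.04 × 14.5% = 1.0208 kg.
Convert to per acre: 1.0208 × 43.56 = 44.466 kg.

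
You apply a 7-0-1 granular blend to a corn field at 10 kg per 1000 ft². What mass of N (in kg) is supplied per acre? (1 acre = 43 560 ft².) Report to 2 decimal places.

30.49 kg N per acre

nitrogen per 1000 ft² = 10 × 7% = 0.7 kg.
Convert to per acre: 0.7 × 43.56 = 30.492 kg.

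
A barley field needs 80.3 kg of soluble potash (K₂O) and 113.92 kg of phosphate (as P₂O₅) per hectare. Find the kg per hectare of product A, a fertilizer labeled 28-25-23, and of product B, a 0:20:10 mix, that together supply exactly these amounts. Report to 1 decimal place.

222.3 kg product A, 291.7 kg product B

Per-hectare balance (a = product A, b = product B):
K₂O: 0.23·a + 0.1·b = 80.3
P₂O₅: 0.25·a + 0.2·b = 113.92
From row1: a = (80.3 − 0.1·b) / 0.23.
Into row2: 0.25·(80.3 − 0.1·b)/0.23 + 0.2·b = 113.92 → b = 291.743, a = 222.286.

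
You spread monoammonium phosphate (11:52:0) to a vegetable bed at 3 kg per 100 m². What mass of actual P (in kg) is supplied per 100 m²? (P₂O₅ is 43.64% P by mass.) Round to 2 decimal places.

P₂O₅ per 100 m² = 3 × 52% = 1.56 kg.
Elemental P = 1.56 × 0.4364 = 0.680784 kg per 100 m².

0.68 kg P per hundred sq m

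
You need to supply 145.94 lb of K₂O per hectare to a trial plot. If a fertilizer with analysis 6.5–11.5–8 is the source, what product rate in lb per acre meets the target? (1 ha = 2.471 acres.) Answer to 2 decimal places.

Product per hectare = 145.94 / 8% = 1824.25 lb.
Convert to per acre: 1824.25 × 0.404694 = 738.264 lb.

738.26 lb of product per acre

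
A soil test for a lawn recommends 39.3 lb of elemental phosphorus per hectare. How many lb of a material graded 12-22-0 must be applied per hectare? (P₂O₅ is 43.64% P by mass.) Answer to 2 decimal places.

409.34 lb of product per hectare

As P₂O₅: 39.3 / 0.4364 = 90.055 lb per hectare.
Product per hectare = 90.055 / 22% = 409.341 lb.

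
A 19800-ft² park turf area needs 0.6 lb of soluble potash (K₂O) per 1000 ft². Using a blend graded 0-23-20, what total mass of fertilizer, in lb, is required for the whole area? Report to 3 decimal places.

59.400 lb

Product per 1000 ft² = 0.6 / 20% = 3 lb.
Total product = 3 × 19800 / 1000 = 59.4 lb.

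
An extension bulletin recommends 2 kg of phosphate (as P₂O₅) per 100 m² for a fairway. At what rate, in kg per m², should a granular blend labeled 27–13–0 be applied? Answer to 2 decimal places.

Product per 100 m² = 2 / 13% = 15.3846 kg.
Convert to per m²: 15.3846 × 0.01 = 0.153846 kg.

0.15 kg of product per sq m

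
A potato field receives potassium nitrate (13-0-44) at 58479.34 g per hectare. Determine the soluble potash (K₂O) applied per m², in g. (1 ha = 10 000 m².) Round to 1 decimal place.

K₂O per hectare = 58479.34 × 44% = 25730.9 g.
Convert to per m²: 25730.9 × 0.0001 = 2.57309 g.

2.6 g K₂O per sq m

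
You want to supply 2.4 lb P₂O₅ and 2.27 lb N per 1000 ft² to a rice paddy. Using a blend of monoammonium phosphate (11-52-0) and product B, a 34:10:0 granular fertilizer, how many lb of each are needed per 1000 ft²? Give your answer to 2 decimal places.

3.55 lb monoammonium phosphate, 5.53 lb product B

Per-1000 ft² balance (a = monoammonium phosphate, b = product B):
P₂O₅: 0.52·a + 0.1·b = 2.4
N: 0.11·a + 0.34·b = 2.27
Eliminate a: (row1) − 0.52/0.11·(row2) → -1.50727·b = -8.33091, so b = 5.52714.
Back-substitute: a = (2.4 − 0.1·5.52714) / 0.52 = 3.55247.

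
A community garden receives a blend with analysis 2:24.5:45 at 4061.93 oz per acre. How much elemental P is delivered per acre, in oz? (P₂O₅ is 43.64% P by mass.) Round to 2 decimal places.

P₂O₅ per acre = 4061.93 × 24.5% = 995.173 oz.
Elemental P = 995.173 × 0.4364 = 434.293 oz per acre.

434.29 oz P per acre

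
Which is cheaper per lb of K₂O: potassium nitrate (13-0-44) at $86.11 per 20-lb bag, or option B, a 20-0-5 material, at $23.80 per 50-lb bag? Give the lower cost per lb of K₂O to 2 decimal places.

potassium nitrate: K₂O per bag = 20 × 44% = 8.8 lb; cost = 86.11 / 8.8 = $9.7852/lb K₂O.
option B: K₂O per bag = 50 × 5% = 2.5 lb; cost = 23.80 / 2.5 = $9.5200/lb K₂O.
option B is cheaper.

$9.52 per lb K₂O (option B)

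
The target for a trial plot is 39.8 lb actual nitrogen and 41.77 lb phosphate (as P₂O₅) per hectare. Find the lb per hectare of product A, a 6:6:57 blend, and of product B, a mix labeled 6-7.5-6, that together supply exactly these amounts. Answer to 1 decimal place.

Let a = lb of product A, b = lb of product B (per hectare).
N: 0.06·a + 0.06·b = 39.8
P₂O₅: 0.06·a + 0.075·b = 41.77
From row1: a = (39.8 − 0.06·b) / 0.06.
Into row2: 0.06·(39.8 − 0.06·b)/0.06 + 0.075·b = 41.77 → b = 131.333, a = 532.

532.0 lb product A, 131.3 lb product B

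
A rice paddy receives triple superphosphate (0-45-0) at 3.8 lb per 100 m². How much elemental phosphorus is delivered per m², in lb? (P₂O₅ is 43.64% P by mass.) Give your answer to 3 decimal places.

P₂O₅ per 100 m² = 3.8 × 45% = 1.71 lb.
Elemental P = 1.71 × 0.4364 = 0.746244 lb per 100 m².
Convert to per m²: 0.746244 × 0.01 = 0.00746244 lb.

0.007 lb P per sq m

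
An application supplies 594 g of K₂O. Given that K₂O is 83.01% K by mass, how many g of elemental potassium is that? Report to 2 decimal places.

493.08 g K

K = 594 × 0.8301 = 493.079 g.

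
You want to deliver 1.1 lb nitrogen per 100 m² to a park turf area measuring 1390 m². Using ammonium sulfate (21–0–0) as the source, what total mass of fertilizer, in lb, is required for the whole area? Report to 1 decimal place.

Product per 100 m² = 1.1 / 21% = 5.2381 lb.
Total product = 5.2381 × 1390 / 100 = 72.8095 lb.

72.8 lb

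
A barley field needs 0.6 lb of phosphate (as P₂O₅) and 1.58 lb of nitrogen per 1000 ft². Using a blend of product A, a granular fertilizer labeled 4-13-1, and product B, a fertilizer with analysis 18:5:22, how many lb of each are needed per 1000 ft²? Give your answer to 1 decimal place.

With a, b = lb per 1000 ft² of product A and product B:
P₂O₅: 0.13·a + 0.05·b = 0.6
N: 0.04·a + 0.18·b = 1.58
Eliminate b: (row1) − 0.05/0.18·(row2) → 0.118889·a = 0.161111, so a = 1.35514.
Then b = (1.58 − 0.04·1.35514) / 0.18 = 8.47664.

1.4 lb product A, 8.5 lb product B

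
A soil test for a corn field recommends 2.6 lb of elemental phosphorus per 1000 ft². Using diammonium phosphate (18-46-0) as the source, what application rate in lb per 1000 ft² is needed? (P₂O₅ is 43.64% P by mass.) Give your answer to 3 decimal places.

As P₂O₅: 2.6 / 0.4364 = 5.95784 lb per 1000 ft².
Product per 1000 ft² = 5.95784 / 46% = 12.9518 lb.

12.952 lb of product per thousand sq ft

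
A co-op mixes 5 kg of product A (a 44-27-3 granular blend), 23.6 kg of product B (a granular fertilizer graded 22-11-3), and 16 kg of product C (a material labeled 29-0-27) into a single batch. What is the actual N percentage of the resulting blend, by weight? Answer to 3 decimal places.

Total mass = 5 + 23.6 + 16 = 44.6 kg.
N mass = 44%×5 + 22%×23.6 + 29%×16 = 12.032 kg.
% N = 12.032 / 44.6 = 26.9776%.

26.978% N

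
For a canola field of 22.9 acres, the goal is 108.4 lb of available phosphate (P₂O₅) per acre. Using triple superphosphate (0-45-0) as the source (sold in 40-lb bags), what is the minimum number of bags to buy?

138 bags

Product per acre = 108.4 / 45% = 240.889 lb.
Total product = 240.889 × 22.9 = 5516.36 lb.
Bags = ⌈5516.36 / 40⌉ = 138.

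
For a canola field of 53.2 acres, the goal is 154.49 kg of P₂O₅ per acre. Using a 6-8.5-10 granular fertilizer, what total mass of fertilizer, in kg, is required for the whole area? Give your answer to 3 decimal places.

96692.565 kg

Product per acre = 154.49 / 8.5% = 1817.53 kg.
Total product = 1817.53 × 53.2 = 96692.5647 kg.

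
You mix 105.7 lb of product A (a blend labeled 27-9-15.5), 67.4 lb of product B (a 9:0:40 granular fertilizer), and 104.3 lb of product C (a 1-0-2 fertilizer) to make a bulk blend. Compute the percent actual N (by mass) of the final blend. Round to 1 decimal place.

12.9% N

Total mass = 105.7 + 67.4 + 104.3 = 277.4 lb.
N mass = 27%×105.7 + 9%×67.4 + 1%×104.3 = 35.648 lb.
% N = 35.648 / 277.4 = 12.8508%.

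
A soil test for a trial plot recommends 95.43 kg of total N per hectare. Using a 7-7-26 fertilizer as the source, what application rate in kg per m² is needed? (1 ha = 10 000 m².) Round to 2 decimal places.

0.14 kg of product per sq m

Product per hectare = 95.43 / 7% = 1363.29 kg.
Convert to per m²: 1363.29 × 0.0001 = 0.136329 kg.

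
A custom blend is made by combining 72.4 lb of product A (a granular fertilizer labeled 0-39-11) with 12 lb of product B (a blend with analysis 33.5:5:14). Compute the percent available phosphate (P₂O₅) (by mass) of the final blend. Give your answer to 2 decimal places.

Total mass = 72.4 + 12 = 84.4 lb.
P₂O₅ mass = 39%×72.4 + 5%×12 = 28.836 lb.
% P₂O₅ = 28.836 / 84.4 = 34.1659%.

34.17% P₂O₅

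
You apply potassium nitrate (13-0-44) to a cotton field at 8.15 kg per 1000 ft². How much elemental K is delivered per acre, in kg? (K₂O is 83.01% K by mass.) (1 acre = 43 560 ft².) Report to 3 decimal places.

129.667 kg K per acre

K₂O per 1000 ft² = 8.15 × 44% = 3.586 kg.
Elemental K = 3.586 × 0.8301 = 2.97674 kg per 1000 ft².
Convert to per acre: 2.97674 × 43.56 = 129.6667 kg.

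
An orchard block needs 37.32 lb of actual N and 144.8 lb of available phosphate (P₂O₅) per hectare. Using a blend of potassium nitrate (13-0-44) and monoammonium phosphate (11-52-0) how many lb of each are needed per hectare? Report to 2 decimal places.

51.46 lb potassium nitrate, 278.46 lb monoammonium phosphate

Per-hectare balance (a = potassium nitrate, b = monoammonium phosphate):
N: 0.13·a + 0.11·b = 37.32
P₂O₅: 0·a + 0.52·b = 144.8
Solving simultaneously: a = 51.4556, b = 278.462.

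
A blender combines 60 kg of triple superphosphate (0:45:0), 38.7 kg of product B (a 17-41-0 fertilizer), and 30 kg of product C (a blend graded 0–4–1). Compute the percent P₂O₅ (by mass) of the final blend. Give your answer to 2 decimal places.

Total mass = 60 + 38.7 + 30 = 128.7 kg.
P₂O₅ mass = 45%×60 + 41%×38.7 + 4%×30 = 44.067 kg.
% P₂O₅ = 44.067 / 128.7 = 34.2401%.

34.24% P₂O₅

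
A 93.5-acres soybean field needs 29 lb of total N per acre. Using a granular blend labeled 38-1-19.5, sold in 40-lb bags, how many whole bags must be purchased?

Product per acre = 29 / 38% = 76.3158 lb.
Total product = 76.3158 × 93.5 = 7135.53 lb.
Bags = ⌈7135.53 / 40⌉ = 179.

179 bags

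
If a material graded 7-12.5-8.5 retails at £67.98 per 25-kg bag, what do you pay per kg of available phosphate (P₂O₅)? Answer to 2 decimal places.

£21.75 per kg P₂O₅

P₂O₅ in bag = 25 × 12.5% = 3.125 kg.
Cost per kg P₂O₅ = £67.98 / 3.125 = £21.7536.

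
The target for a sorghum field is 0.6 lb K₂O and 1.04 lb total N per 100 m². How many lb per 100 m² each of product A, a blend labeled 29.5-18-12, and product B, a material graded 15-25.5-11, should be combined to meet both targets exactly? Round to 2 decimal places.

1.69 lb product A, 3.61 lb product B

Let a = lb of product A, b = lb of product B (per 100 m²).
K₂O: 0.12·a + 0.11·b = 0.6
N: 0.295·a + 0.15·b = 1.04
Solving simultaneously: a = 1.68858, b = 3.61246.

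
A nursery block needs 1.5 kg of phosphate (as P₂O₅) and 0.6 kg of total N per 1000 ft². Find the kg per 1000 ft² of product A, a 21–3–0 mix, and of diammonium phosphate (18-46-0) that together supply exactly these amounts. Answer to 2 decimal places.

0.07 kg product A, 3.26 kg diammonium phosphate

With a, b = kg per 1000 ft² of product A and diammonium phosphate:
P₂O₅: 0.03·a + 0.46·b = 1.5
N: 0.21·a + 0.18·b = 0.6
From row1: a = (1.5 − 0.46·b) / 0.03.
Into row2: 0.21·(1.5 − 0.46·b)/0.03 + 0.18·b = 0.6 → b = 3.25658, a = 0.0657895.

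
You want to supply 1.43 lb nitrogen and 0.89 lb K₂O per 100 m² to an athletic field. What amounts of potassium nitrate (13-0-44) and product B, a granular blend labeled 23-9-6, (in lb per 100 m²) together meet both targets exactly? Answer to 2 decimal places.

1.27 lb potassium nitrate, 5.50 lb product B

Per-100 m² balance (a = potassium nitrate, b = product B):
N: 0.13·a + 0.23·b = 1.43
K₂O: 0.44·a + 0.06·b = 0.89
Eliminate b: (row1) − 0.23/0.06·(row2) → -1.55667·a = -1.98167, so a = 1.27302.
Then b = (0.89 − 0.44·1.27302) / 0.06 = 5.49786.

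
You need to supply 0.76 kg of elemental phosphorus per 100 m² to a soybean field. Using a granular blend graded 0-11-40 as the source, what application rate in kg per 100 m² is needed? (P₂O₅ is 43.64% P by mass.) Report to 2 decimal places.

As P₂O₅: 0.76 / 0.4364 = 1.74152 kg per 100 m².
Product per 100 m² = 1.74152 / 11% = 15.832 kg.

15.83 kg of product per hundred sq m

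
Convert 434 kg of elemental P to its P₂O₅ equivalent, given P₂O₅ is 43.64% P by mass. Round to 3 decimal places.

994.500 kg P₂O₅

P₂O₅ = 434 / 0.4364 = 994.50046 kg.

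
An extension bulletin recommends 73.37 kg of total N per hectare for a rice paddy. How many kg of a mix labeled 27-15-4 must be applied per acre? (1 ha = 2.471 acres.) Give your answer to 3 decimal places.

109.972 kg of product per acre

Product per hectare = 73.37 / 27% = 271.741 kg.
Convert to per acre: 271.741 × 0.404694 = 109.97197 kg.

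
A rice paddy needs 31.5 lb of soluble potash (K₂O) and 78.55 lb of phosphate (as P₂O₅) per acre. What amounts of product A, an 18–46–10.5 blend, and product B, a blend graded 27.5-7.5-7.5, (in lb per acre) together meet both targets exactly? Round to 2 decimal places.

132.54 lb product A, 234.45 lb product B

Per-acre balance (a = product A, b = product B):
K₂O: 0.105·a + 0.075·b = 31.5
P₂O₅: 0.46·a + 0.075·b = 78.55
Solving simultaneously: a = 132.535, b = 234.451.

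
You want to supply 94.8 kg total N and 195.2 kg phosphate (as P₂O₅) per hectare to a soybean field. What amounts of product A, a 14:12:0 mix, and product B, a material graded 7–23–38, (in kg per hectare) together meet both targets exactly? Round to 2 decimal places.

Per-hectare balance (a = product A, b = product B):
N: 0.14·a + 0.07·b = 94.8
P₂O₅: 0.12·a + 0.23·b = 195.2
From row1: a = (94.8 − 0.07·b) / 0.14.
Into row2: 0.12·(94.8 − 0.07·b)/0.14 + 0.23·b = 195.2 → b = 670.252, a = 342.017.

342.02 kg product A, 670.25 kg product B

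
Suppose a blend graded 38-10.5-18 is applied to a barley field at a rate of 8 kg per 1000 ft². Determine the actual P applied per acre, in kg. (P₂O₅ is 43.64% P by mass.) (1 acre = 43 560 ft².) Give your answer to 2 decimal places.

15.97 kg P per acre

P₂O₅ per 1000 ft² = 8 × 10.5% = 0.84 kg.
Elemental P = 0.84 × 0.4364 = 0.366576 kg per 1000 ft².
Convert to per acre: 0.366576 × 43.56 = 15.9681 kg.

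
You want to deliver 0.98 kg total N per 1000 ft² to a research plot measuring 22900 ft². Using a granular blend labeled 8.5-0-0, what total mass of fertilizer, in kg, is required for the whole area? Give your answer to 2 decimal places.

264.02 kg

Product per 1000 ft² = 0.98 / 8.5% = 11.5294 kg.
Total product = 11.5294 × 22900 / 1000 = 264.024 kg.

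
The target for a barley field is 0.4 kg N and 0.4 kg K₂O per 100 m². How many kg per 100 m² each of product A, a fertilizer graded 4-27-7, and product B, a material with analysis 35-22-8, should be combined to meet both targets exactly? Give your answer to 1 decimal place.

5.1 kg product A, 0.6 kg product B

Let a = kg of product A, b = kg of product B (per 100 m²).
N: 0.04·a + 0.35·b = 0.4
K₂O: 0.07·a + 0.08·b = 0.4
Eliminate a: (row1) − 0.04/0.07·(row2) → 0.304286·b = 0.171429, so b = 0.56338.
Back-substitute: a = (0.4 − 0.35·0.56338) / 0.04 = 5.07042.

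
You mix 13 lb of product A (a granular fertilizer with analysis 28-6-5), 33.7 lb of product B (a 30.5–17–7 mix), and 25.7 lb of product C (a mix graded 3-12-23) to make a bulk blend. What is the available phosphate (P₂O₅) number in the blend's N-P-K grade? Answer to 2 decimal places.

Total mass = 13 + 33.7 + 25.7 = 72.4 lb.
P₂O₅ mass = 6%×13 + 17%×33.7 + 12%×25.7 = 9.593 lb.
% P₂O₅ = 9.593 / 72.4 = 13.25%.

13.25% P₂O₅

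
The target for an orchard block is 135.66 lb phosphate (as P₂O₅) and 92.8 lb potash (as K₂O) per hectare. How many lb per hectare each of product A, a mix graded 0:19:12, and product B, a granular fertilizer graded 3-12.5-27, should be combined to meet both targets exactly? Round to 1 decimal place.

With a, b = lb per hectare of product A and product B:
P₂O₅: 0.19·a + 0.125·b = 135.66
K₂O: 0.12·a + 0.27·b = 92.8
Eliminate a: (row1) − 0.19/0.12·(row2) → -0.3025·b = -11.2733, so b = 37.2672.
Back-substitute: a = (135.66 − 0.125·37.2672) / 0.19 = 689.482.

689.5 lb product A, 37.3 lb product B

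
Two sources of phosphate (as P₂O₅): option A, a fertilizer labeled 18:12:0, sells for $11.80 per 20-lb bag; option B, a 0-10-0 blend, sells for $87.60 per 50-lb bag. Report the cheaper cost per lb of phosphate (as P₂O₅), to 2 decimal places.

$4.92 per lb P₂O₅ (option A)

option A: P₂O₅ per bag = 20 × 12% = 2.4 lb; cost = 11.80 / 2.4 = $4.9167/lb P₂O₅.
option B: P₂O₅ per bag = 50 × 10% = 5 lb; cost = 87.60 / 5 = $17.5200/lb P₂O₅.
option A is cheaper.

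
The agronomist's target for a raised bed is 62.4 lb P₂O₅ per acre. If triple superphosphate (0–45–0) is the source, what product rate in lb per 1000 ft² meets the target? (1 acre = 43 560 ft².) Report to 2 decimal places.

Product per acre = 62.4 / 45% = 138.667 lb.
Convert to per 1000 ft²: 138.667 × 0.0229568 = 3.18335 lb.

3.18 lb of product per thousand sq ft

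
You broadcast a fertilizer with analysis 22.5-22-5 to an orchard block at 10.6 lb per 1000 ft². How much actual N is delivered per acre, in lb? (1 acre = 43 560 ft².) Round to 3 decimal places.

nitrogen per 1000 ft² = 10.6 × 22.5% = 2.385 lb.
Convert to per acre: 2.385 × 43.56 = 103.8906 lb.

103.891 lb N per acre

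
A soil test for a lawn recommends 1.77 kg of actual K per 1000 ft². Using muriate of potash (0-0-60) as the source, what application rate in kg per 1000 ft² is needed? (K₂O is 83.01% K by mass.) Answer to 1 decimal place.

3.6 kg of product per thousand sq ft

As K₂O: 1.77 / 0.8301 = 2.13227 kg per 1000 ft².
Product per 1000 ft² = 2.13227 / 60% = 3.55379 kg.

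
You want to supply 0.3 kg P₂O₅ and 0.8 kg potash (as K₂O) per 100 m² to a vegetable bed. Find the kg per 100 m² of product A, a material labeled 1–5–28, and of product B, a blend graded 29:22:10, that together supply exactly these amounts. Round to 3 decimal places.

With a, b = kg per 100 m² of product A and product B:
P₂O₅: 0.05·a + 0.22·b = 0.3
K₂O: 0.28·a + 0.1·b = 0.8
Eliminate b: (row1) − 0.22/0.1·(row2) → -0.566·a = -1.46, so a = 2.57951.
Then b = (0.8 − 0.28·2.57951) / 0.1 = 0.777385.

2.580 kg product A, 0.777 kg product B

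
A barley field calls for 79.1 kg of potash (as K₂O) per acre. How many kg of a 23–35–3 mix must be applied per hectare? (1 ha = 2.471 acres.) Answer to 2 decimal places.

Product per acre = 79.1 / 3% = 2636.67 kg.
Convert to per hectare: 2636.67 × 2.471 = 6515.203 kg.

6515.20 kg of product per hectare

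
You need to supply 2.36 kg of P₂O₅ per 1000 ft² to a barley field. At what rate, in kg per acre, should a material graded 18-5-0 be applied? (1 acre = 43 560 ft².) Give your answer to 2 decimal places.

2056.03 kg of product per acre

Product per 1000 ft² = 2.36 / 5% = 47.2 kg.
Convert to per acre: 47.2 × 43.56 = 2056.032 kg.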